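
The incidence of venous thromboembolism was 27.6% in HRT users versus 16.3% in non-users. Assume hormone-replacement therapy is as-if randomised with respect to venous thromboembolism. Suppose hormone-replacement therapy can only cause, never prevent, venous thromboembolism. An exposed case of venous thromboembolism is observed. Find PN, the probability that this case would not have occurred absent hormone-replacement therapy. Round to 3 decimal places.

PN ≈ 0.409

p₁ = 0.276, p₀ = 0.163.
Under exogeneity and monotonicity, PN = (p₁ − p₀) / p₁.
PN = (0.276 − 0.163) / 0.276 = 0.113 / 0.276 ≈ 0.4094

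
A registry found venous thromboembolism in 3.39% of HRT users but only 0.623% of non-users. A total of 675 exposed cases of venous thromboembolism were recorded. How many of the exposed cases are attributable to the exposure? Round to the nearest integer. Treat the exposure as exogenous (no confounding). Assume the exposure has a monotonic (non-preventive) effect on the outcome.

about 551 cases

p₁ = 0.0339, p₀ = 0.00623.
PN = (p₁ − p₀)/p₁ = (0.0339 − 0.00623) / 0.0339 ≈ 0.81622.
Attributable cases ≈ PN × (exposed cases) = 0.81622 × 675 ≈ 550.95.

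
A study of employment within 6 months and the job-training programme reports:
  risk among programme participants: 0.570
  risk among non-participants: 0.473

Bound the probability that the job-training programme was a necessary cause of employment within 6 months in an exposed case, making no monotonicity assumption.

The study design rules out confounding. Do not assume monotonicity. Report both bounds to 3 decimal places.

0.170 ≤ PN ≤ 0.925

Let p₁ = 0.57, p₀ = 0.473.
Under exogeneity alone the bounds on PN are max{0,(p₁−p₀)/p₁} ≤ PN ≤ min{1,(1−p₀)/p₁}.
  lower = (p₁ − p₀)/p₁ = 0.097 / 0.57 ≈ 0.1702
  upper = min{1, (1 − p₀)/p₁} = 0.527 / 0.57 ≈ 0.9246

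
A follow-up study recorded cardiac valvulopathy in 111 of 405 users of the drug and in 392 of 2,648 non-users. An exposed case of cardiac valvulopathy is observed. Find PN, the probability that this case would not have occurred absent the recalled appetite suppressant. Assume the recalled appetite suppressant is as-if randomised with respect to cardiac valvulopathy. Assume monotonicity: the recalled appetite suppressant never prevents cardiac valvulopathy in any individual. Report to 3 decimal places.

PN ≈ 0.460

p₁ = P(outcome | exposed) = 111/405 = 0.27407
p₀ = P(outcome | unexposed) = 392/2648 = 0.14804
Under exogeneity and monotonicity, PN = (p₁ − p₀) / p₁.
PN = (0.27407 − 0.14804) / 0.27407 = 0.12604 / 0.27407 ≈ 0.4599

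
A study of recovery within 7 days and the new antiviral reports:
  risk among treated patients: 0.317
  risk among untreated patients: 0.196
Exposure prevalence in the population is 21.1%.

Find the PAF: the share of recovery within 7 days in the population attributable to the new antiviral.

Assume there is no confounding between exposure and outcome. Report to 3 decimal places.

Let p₁ = 0.317, p₀ = 0.196.
Overall risk P(Y=1) = π·p₁ + (1−π)·p₀ = 0.211×0.317 + 0.789×0.196 = 0.22153.
Under exogeneity, PAF = [P(Y=1) − p₀] / P(Y=1).
PAF = (0.22153 − 0.196) / 0.22153 ≈ 0.1152

PAF ≈ 0.115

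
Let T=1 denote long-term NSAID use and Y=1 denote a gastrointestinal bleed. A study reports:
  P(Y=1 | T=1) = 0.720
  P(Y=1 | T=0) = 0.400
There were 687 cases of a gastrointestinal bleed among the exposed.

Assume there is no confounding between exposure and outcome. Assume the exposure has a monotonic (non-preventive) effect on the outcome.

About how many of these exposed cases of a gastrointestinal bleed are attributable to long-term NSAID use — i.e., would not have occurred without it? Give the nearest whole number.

about 305 cases

Let p₁ = 0.72, p₀ = 0.4.
PN = (p₁ − p₀)/p₁ = (0.72 − 0.4) / 0.72 ≈ 0.44444.
Attributable cases ≈ PN × (exposed cases) = 0.44444 × 687 ≈ 305.33.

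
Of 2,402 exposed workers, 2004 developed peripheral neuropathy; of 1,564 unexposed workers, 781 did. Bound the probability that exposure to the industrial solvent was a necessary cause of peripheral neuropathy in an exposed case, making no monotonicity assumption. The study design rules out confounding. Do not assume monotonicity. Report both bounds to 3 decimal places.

0.401 ≤ PN ≤ 0.600

p₁ = P(outcome | exposed) = 2004/2402 = 0.8343
p₀ = P(outcome | unexposed) = 781/1564 = 0.49936
Under exogeneity alone the bounds on PN are max{0,(p₁−p₀)/p₁} ≤ PN ≤ min{1,(1−p₀)/p₁}.
  lower = (p₁ − p₀)/p₁ = 0.33494 / 0.8343 ≈ 0.4015
  upper = min{1, (1 − p₀)/p₁} = 0.50064 / 0.8343 ≈ 0.6001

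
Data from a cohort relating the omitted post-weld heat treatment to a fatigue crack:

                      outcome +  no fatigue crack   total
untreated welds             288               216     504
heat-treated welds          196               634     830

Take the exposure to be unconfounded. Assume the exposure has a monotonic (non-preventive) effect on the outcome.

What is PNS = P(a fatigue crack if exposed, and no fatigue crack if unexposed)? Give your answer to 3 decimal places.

p₁ = P(outcome | exposed) = 288/504 = 0.57143
p₀ = P(outcome | unexposed) = 196/830 = 0.23614
Under exogeneity and monotonicity, PNS = p₁ − p₀.
PNS = 0.57143 − 0.23614 = 0.33528

PNS ≈ 0.335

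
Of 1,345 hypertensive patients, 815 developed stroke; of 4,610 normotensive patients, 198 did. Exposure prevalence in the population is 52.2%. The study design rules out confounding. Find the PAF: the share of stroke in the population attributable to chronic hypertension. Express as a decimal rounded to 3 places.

PAF ≈ 0.872

p₁ = P(outcome | exposed) = 815/1345 = 0.60595
p₀ = P(outcome | unexposed) = 198/4610 = 0.04295
Overall risk P(Y=1) = π·p₁ + (1−π)·p₀ = 0.522×0.60595 + 0.478×0.04295 = 0.33683.
Under exogeneity, PAF = [P(Y=1) − p₀] / P(Y=1).
PAF = (0.33683 − 0.04295) / 0.33683 ≈ 0.8725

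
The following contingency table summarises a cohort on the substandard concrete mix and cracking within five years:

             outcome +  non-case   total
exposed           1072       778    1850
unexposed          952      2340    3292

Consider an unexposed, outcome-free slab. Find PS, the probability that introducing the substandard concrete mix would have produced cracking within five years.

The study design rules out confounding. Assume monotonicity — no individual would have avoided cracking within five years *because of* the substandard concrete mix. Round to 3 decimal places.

p₁ = P(outcome | exposed) = 1072/1850 = 0.57946
p₀ = P(outcome | unexposed) = 952/3292 = 0.28919
Under exogeneity and monotonicity, PS = (p₁ − p₀)/(1 − p₀).
PS = (0.57946 − 0.28919) / 0.71081 ≈ 0.4084

PS ≈ 0.408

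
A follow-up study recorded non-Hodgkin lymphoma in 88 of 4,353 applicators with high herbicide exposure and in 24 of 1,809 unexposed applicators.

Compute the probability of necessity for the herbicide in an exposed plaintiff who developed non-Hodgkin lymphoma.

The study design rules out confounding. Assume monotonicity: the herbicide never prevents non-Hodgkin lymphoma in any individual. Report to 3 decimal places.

p₁ = P(outcome | exposed) = 88/4353 = 0.020216
p₀ = P(outcome | unexposed) = 24/1809 = 0.013267
Under exogeneity and monotonicity, PN = (p₁ − p₀) / p₁.
PN = (0.020216 − 0.013267) / 0.020216 = 0.0069489 / 0.020216 ≈ 0.3437

PN ≈ 0.344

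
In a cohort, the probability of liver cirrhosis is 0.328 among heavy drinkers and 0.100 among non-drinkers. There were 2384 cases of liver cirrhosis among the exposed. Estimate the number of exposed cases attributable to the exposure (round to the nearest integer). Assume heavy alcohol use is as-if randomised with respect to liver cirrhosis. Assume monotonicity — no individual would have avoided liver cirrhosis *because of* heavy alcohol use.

Let p₁ = 0.328, p₀ = 0.1.
PN = (p₁ − p₀)/p₁ = (0.328 − 0.1) / 0.328 ≈ 0.69512.
Attributable cases ≈ PN × (exposed cases) = 0.69512 × 2384 ≈ 1657.17.

about 1657 cases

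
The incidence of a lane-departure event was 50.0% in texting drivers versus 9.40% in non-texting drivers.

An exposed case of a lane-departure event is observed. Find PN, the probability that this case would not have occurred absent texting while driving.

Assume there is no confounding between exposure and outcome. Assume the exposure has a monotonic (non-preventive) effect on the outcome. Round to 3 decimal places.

PN ≈ 0.812

p₁ = 0.5, p₀ = 0.094.
Under exogeneity and monotonicity, PN = (p₁ − p₀) / p₁.
PN = (0.5 − 0.094) / 0.5 = 0.406 / 0.5 ≈ 0.8120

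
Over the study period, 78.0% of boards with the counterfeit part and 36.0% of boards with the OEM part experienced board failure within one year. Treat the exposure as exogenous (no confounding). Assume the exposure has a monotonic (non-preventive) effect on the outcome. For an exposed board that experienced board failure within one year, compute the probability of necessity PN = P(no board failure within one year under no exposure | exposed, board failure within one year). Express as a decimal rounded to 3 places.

PN ≈ 0.538

p₁ = 0.78, p₀ = 0.36.
Under exogeneity and monotonicity, PN = (p₁ − p₀) / p₁.
PN = (0.78 − 0.36) / 0.78 = 0.42 / 0.78 ≈ 0.5385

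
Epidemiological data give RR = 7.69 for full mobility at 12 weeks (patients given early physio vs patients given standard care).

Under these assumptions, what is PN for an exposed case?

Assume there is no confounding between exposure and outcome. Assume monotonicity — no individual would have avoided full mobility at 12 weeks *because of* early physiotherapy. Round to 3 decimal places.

PN ≈ 0.870

Under exogeneity and monotonicity, PN = (RR − 1) / RR = 1 − 1/RR.
PN = (7.69 − 1) / 7.69 = 6.69 / 7.69 ≈ 0.8700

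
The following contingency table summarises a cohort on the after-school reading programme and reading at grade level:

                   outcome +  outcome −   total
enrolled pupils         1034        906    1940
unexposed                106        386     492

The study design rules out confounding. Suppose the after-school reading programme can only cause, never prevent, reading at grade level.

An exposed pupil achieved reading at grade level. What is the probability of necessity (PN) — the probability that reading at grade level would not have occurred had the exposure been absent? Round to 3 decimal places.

p₁ = P(outcome | exposed) = 1034/1940 = 0.53299
p₀ = P(outcome | unexposed) = 106/492 = 0.21545
Under exogeneity and monotonicity, PN = (p₁ − p₀) / p₁.
PN = (0.53299 − 0.21545) / 0.53299 = 0.31754 / 0.53299 ≈ 0.5958

PN ≈ 0.596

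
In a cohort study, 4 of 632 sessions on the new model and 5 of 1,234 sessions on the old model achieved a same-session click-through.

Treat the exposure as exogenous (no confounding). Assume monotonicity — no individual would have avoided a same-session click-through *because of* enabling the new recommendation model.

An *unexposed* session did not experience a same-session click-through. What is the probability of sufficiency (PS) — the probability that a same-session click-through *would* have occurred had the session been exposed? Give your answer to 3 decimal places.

PS ≈ 0.002

p₁ = P(outcome | exposed) = 4/632 = 0.0063291
p₀ = P(outcome | unexposed) = 5/1234 = 0.0040519
Under exogeneity and monotonicity, PS = (p₁ − p₀) / (1 − p₀).
PS = (0.0063291 − 0.0040519) / (1 − 0.0040519) = 0.0022773 / 0.99595 ≈ 0.0023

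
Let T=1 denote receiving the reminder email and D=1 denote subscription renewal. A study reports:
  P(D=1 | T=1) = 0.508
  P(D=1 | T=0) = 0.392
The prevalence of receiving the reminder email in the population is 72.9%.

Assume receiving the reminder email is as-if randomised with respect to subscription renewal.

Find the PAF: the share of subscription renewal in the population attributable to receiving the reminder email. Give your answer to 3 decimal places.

PAF ≈ 0.177

Let p₁ = 0.508, p₀ = 0.392.
Overall risk P(Y=1) = π·p₁ + (1−π)·p₀ = 0.729×0.508 + 0.271×0.392 = 0.47656.
Under exogeneity, PAF = [P(Y=1) − p₀] / P(Y=1).
PAF = (0.47656 − 0.392) / 0.47656 ≈ 0.1774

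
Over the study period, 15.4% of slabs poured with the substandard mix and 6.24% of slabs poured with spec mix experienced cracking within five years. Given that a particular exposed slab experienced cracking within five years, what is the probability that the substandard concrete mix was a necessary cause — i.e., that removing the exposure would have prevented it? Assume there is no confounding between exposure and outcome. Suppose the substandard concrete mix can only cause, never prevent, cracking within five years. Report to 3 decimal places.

p₁ = 0.154, p₀ = 0.0624.
Under exogeneity and monotonicity, PN = (p₁ − p₀) / p₁.
PN = (0.154 − 0.0624) / 0.154 = 0.0916 / 0.154 ≈ 0.5948

PN ≈ 0.595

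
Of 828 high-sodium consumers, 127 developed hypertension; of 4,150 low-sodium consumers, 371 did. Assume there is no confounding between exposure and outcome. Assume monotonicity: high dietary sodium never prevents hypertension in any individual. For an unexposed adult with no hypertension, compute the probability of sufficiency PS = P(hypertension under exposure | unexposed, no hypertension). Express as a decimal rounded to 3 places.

p₁ = P(outcome | exposed) = 127/828 = 0.15338
p₀ = P(outcome | unexposed) = 371/4150 = 0.089398
Under exogeneity and monotonicity, PS = (p₁ − p₀) / (1 − p₀).
PS = (0.15338 − 0.089398) / (1 − 0.089398) = 0.063984 / 0.9106 ≈ 0.0703

PS ≈ 0.070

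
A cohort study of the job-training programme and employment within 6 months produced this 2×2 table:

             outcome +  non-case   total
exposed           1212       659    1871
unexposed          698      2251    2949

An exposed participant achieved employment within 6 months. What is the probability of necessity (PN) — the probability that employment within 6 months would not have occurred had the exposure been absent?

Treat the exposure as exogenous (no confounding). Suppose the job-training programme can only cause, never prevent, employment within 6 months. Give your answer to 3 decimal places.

p₁ = P(outcome | exposed) = 1212/1871 = 0.64778
p₀ = P(outcome | unexposed) = 698/2949 = 0.23669
Under exogeneity and monotonicity, PN = (p₁ − p₀)/p₁.
PN = (0.64778 − 0.23669) / 0.64778 ≈ 0.6346

PN ≈ 0.635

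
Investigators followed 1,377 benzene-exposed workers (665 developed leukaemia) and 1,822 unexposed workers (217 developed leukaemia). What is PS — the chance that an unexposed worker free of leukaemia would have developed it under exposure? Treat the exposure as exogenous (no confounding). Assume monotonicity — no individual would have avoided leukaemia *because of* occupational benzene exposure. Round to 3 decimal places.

PS ≈ 0.413

p₁ = P(outcome | exposed) = 665/1377 = 0.48293
p₀ = P(outcome | unexposed) = 217/1822 = 0.1191
Under exogeneity and monotonicity, PS = (p₁ − p₀) / (1 − p₀).
PS = (0.48293 − 0.1191) / (1 − 0.1191) = 0.36383 / 0.8809 ≈ 0.4130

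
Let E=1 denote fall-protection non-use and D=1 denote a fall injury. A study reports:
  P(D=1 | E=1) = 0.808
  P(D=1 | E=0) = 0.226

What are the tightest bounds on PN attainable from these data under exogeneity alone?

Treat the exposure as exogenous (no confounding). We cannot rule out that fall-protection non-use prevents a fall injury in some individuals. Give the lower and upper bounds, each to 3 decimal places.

0.720 ≤ PN ≤ 0.958

Let p₁ = 0.808, p₀ = 0.226.
Under exogeneity alone the bounds on PN are max{0,(p₁−p₀)/p₁} ≤ PN ≤ min{1,(1−p₀)/p₁}.
  lower = (p₁ − p₀)/p₁ = 0.582 / 0.808 ≈ 0.7203
  upper = min{1, (1 − p₀)/p₁} = 0.774 / 0.808 ≈ 0.9579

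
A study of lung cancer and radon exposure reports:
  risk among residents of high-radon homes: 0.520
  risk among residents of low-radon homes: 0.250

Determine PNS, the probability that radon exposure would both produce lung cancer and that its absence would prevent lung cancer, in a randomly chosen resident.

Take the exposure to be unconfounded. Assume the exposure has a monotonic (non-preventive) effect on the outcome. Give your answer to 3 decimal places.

Let p₁ = 0.52, p₀ = 0.25.
Under exogeneity and monotonicity, PNS = p₁ − p₀.
PNS = 0.52 − 0.25 = 0.27

PNS ≈ 0.270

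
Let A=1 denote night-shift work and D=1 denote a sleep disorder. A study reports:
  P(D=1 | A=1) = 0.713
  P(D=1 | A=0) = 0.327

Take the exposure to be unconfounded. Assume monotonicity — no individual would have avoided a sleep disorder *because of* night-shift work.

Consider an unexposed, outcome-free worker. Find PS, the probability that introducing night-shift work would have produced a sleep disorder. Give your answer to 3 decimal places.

PS ≈ 0.574

Let p₁ = 0.713, p₀ = 0.327.
Under exogeneity and monotonicity, PS = (p₁ − p₀) / (1 − p₀).
PS = (0.713 − 0.327) / (1 − 0.327) = 0.386 / 0.673 ≈ 0.5736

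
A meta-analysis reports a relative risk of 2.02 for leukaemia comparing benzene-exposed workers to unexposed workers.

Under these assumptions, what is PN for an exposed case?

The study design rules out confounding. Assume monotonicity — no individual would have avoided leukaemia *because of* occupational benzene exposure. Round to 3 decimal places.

PN ≈ 0.505

Under exogeneity and monotonicity, PN = (RR − 1) / RR = 1 − 1/RR.
PN = (2.02 − 1) / 2.02 = 1.02 / 2.02 ≈ 0.5050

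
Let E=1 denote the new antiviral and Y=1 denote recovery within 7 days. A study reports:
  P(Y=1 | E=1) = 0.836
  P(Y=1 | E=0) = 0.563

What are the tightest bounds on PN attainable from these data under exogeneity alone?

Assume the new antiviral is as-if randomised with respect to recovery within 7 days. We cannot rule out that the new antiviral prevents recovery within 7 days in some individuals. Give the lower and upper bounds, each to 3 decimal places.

Let p₁ = 0.836, p₀ = 0.563.
Under exogeneity alone the bounds on PN are max{0,(p₁−p₀)/p₁} ≤ PN ≤ min{1,(1−p₀)/p₁}.
  lower = (p₁ − p₀)/p₁ = 0.273 / 0.836 ≈ 0.3266
  upper = min{1, (1 − p₀)/p₁} = 0.437 / 0.836 ≈ 0.5227

0.327 ≤ PN ≤ 0.523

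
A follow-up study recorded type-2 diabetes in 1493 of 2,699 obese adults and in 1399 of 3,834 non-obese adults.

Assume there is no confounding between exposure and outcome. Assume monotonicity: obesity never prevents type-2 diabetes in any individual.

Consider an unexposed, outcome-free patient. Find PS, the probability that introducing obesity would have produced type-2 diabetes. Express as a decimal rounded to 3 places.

p₁ = P(outcome | exposed) = 1493/2699 = 0.55317
p₀ = P(outcome | unexposed) = 1399/3834 = 0.36489
Under exogeneity and monotonicity, PS = (p₁ − p₀) / (1 − p₀).
PS = (0.55317 − 0.36489) / (1 − 0.36489) = 0.18827 / 0.63511 ≈ 0.2964

PS ≈ 0.296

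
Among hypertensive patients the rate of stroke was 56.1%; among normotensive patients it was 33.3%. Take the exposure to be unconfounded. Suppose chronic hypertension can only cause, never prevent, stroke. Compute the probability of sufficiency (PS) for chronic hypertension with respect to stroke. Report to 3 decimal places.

PS ≈ 0.342

p₁ = 0.561, p₀ = 0.333.
Under exogeneity and monotonicity, PS = (p₁ − p₀) / (1 − p₀).
PS = (0.561 − 0.333) / (1 − 0.333) = 0.228 / 0.667 ≈ 0.3418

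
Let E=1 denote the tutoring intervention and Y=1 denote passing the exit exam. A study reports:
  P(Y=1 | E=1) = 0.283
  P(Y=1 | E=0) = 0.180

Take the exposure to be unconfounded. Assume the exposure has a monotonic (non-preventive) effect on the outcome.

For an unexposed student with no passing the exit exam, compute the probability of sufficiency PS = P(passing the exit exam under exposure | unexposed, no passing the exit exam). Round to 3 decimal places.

PS ≈ 0.126

Let p₁ = 0.283, p₀ = 0.18.
Under exogeneity and monotonicity, PS = (p₁ − p₀) / (1 − p₀).
PS = (0.283 − 0.18) / (1 − 0.18) = 0.103 / 0.82 ≈ 0.1256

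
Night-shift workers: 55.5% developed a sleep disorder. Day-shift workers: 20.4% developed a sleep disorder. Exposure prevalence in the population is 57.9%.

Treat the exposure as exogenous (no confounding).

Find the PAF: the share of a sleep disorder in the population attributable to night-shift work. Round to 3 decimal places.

p₁ = 0.555, p₀ = 0.204.
Overall risk P(Y=1) = π·p₁ + (1−π)·p₀ = 0.579×0.555 + 0.421×0.204 = 0.40723.
Under exogeneity, PAF = [P(Y=1) − p₀] / P(Y=1).
PAF = (0.40723 − 0.204) / 0.40723 ≈ 0.4991

PAF ≈ 0.499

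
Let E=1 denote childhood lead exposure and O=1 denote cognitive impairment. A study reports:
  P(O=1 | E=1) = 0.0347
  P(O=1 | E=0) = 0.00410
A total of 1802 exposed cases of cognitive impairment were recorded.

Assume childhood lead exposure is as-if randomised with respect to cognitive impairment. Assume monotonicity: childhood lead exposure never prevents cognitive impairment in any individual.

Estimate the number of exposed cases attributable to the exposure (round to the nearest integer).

about 1589 cases

Let p₁ = 0.0347, p₀ = 0.0041.
PN = (p₁ − p₀)/p₁ = (0.0347 − 0.0041) / 0.0347 ≈ 0.88184.
Attributable cases ≈ PN × (exposed cases) = 0.88184 × 1802 ≈ 1589.08.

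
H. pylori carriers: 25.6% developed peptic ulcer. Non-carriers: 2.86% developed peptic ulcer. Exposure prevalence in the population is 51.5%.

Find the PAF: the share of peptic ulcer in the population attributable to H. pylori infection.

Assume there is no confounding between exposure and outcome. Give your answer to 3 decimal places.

p₁ = 0.256, p₀ = 0.0286.
Overall risk P(Y=1) = π·p₁ + (1−π)·p₀ = 0.515×0.256 + 0.485×0.0286 = 0.14571.
Under exogeneity, PAF = [P(Y=1) − p₀] / P(Y=1).
PAF = (0.14571 − 0.0286) / 0.14571 ≈ 0.8037

PAF ≈ 0.804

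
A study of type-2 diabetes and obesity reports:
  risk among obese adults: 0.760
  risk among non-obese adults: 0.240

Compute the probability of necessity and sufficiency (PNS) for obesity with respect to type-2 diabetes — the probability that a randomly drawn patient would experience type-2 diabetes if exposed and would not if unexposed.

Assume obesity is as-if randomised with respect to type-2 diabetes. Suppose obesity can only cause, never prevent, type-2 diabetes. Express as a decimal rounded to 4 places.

Let p₁ = 0.76, p₀ = 0.24.
Under exogeneity and monotonicity, PNS = p₁ − p₀.
PNS = 0.76 − 0.24 = 0.52

PNS ≈ 0.5200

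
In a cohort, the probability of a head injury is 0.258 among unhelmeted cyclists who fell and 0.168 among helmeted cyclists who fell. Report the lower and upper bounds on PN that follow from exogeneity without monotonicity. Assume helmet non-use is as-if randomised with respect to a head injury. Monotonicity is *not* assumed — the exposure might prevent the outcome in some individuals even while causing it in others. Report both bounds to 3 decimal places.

0.349 ≤ PN ≤ 1.000

Let p₁ = 0.258, p₀ = 0.168.
Under exogeneity alone the bounds on PN are max{0,(p₁−p₀)/p₁} ≤ PN ≤ min{1,(1−p₀)/p₁}.
  lower = (p₁ − p₀)/p₁ = 0.09 / 0.258 ≈ 0.3488
  upper = min{1, (1 − p₀)/p₁} = 0.832 / 0.258 ≈ 3.2248 → capped at 1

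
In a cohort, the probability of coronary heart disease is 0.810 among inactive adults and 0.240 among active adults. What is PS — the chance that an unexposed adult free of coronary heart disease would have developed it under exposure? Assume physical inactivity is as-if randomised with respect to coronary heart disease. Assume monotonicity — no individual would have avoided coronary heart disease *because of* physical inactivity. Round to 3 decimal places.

Let p₁ = 0.81, p₀ = 0.24.
Under exogeneity and monotonicity, PS = (p₁ − p₀) / (1 − p₀).
PS = (0.81 − 0.24) / (1 − 0.24) = 0.57 / 0.76 ≈ 0.7500

PS ≈ 0.750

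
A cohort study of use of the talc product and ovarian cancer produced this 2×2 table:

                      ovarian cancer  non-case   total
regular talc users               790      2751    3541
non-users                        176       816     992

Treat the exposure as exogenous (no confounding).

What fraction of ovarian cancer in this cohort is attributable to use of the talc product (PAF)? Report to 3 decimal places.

p₁ = P(outcome | exposed) = 790/3541 = 0.2231
p₀ = P(outcome | unexposed) = 176/992 = 0.17742
Exposure prevalence π = 3541/4533 = 0.78116; overall risk P(Y=1) = 0.2131.
Under exogeneity, PAF = [P(Y=1) − p₀]/P(Y=1).
PAF = (0.2131 − 0.17742) / 0.2131 ≈ 0.1675

PAF ≈ 0.167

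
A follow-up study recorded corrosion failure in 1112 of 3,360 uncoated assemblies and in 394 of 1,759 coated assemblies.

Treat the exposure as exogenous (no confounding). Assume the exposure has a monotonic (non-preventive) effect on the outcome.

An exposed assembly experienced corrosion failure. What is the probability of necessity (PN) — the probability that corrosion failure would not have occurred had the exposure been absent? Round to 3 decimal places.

p₁ = P(outcome | exposed) = 1112/3360 = 0.33095
p₀ = P(outcome | unexposed) = 394/1759 = 0.22399
Under exogeneity and monotonicity, PN = (p₁ − p₀) / p₁.
PN = (0.33095 − 0.22399) / 0.33095 = 0.10696 / 0.33095 ≈ 0.3232

PN ≈ 0.323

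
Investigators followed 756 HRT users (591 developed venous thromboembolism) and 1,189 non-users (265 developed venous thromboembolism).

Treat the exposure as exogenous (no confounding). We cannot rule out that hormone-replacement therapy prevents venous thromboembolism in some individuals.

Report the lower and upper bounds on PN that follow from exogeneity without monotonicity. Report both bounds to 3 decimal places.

p₁ = P(outcome | exposed) = 591/756 = 0.78175
p₀ = P(outcome | unexposed) = 265/1189 = 0.22288
Under exogeneity alone the bounds on PN are max{0,(p₁−p₀)/p₁} ≤ PN ≤ min{1,(1−p₀)/p₁}.
  lower = (p₁ − p₀)/p₁ = 0.55887 / 0.78175 ≈ 0.7149
  upper = min{1, (1 − p₀)/p₁} = 0.77712 / 0.78175 ≈ 0.9941

0.715 ≤ PN ≤ 0.994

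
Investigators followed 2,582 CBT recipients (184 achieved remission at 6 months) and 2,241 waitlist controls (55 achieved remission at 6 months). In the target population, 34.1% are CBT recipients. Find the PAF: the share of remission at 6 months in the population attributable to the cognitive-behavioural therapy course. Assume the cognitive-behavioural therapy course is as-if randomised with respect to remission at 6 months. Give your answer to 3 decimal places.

PAF ≈ 0.394

p₁ = P(outcome | exposed) = 184/2582 = 0.071263
p₀ = P(outcome | unexposed) = 55/2241 = 0.024543
Overall risk P(Y=1) = π·p₁ + (1−π)·p₀ = 0.341×0.071263 + 0.659×0.024543 = 0.040474.
Under exogeneity, PAF = [P(Y=1) − p₀] / P(Y=1).
PAF = (0.040474 − 0.024543) / 0.040474 ≈ 0.3936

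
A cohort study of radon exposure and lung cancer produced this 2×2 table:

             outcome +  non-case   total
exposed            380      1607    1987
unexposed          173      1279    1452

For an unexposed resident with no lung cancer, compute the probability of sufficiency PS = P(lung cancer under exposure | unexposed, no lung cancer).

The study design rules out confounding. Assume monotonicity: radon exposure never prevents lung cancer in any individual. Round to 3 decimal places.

p₁ = P(outcome | exposed) = 380/1987 = 0.19124
p₀ = P(outcome | unexposed) = 173/1452 = 0.11915
Under exogeneity and monotonicity, PS = (p₁ − p₀)/(1 − p₀).
PS = (0.19124 − 0.11915) / 0.88085 ≈ 0.0818

PS ≈ 0.082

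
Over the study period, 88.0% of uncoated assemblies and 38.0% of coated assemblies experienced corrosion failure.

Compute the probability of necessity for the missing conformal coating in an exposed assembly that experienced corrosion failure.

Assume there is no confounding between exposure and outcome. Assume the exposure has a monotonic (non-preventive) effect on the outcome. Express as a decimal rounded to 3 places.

PN ≈ 0.568

p₁ = 0.88, p₀ = 0.38.
Under exogeneity and monotonicity, PN = (p₁ − p₀) / p₁.
PN = (0.88 − 0.38) / 0.88 = 0.5 / 0.88 ≈ 0.5682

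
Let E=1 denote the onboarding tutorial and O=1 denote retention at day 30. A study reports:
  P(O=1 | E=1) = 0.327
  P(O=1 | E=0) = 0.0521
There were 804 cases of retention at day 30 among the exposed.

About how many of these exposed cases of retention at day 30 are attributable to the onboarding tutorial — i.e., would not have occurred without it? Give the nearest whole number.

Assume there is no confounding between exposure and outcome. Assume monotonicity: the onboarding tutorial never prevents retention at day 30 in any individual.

Let p₁ = 0.327, p₀ = 0.0521.
PN = (p₁ − p₀)/p₁ = (0.327 − 0.0521) / 0.327 ≈ 0.84067.
Attributable cases ≈ PN × (exposed cases) = 0.84067 × 804 ≈ 675.90.

about 676 cases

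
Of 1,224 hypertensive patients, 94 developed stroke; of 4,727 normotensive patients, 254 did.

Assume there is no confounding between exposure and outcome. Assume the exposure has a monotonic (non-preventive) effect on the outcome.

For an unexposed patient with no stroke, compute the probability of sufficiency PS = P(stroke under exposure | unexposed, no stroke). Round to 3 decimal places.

PS ≈ 0.024

p₁ = P(outcome | exposed) = 94/1224 = 0.076797
p₀ = P(outcome | unexposed) = 254/4727 = 0.053734
Under exogeneity and monotonicity, PS = (p₁ − p₀) / (1 − p₀).
PS = (0.076797 − 0.053734) / (1 − 0.053734) = 0.023064 / 0.94627 ≈ 0.0244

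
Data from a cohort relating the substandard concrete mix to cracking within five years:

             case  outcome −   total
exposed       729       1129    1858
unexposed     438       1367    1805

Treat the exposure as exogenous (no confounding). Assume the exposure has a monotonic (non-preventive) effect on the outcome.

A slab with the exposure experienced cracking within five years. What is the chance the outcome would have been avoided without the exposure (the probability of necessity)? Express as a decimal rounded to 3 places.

PN ≈ 0.382

p₁ = P(outcome | exposed) = 729/1858 = 0.39236
p₀ = P(outcome | unexposed) = 438/1805 = 0.24266
Under exogeneity and monotonicity, PN = (p₁ − p₀)/p₁.
PN = (0.39236 − 0.24266) / 0.39236 ≈ 0.3815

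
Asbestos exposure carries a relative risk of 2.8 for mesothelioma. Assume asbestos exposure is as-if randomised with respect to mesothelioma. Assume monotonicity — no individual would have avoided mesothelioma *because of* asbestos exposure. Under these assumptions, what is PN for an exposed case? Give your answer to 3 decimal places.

PN ≈ 0.643

Under exogeneity and monotonicity, PN = (RR − 1) / RR = 1 − 1/RR.
PN = (2.8 − 1) / 2.8 = 1.8 / 2.8 ≈ 0.6429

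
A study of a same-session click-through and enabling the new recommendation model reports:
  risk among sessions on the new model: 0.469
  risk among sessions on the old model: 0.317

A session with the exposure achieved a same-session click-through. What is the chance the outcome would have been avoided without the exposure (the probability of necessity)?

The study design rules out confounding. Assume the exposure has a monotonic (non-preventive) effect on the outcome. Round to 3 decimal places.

PN ≈ 0.324

Let p₁ = 0.469, p₀ = 0.317.
Under exogeneity and monotonicity, PN = (p₁ − p₀) / p₁.
PN = (0.469 − 0.317) / 0.469 = 0.152 / 0.469 ≈ 0.3241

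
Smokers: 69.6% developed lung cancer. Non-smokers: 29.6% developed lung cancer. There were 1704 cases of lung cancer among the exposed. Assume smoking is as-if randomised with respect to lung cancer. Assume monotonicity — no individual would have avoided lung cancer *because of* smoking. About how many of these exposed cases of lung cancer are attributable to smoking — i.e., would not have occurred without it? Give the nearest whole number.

p₁ = 0.696, p₀ = 0.296.
PN = (p₁ − p₀)/p₁ = (0.696 − 0.296) / 0.696 ≈ 0.57471.
Attributable cases ≈ PN × (exposed cases) = 0.57471 × 1704 ≈ 979.31.

about 979 cases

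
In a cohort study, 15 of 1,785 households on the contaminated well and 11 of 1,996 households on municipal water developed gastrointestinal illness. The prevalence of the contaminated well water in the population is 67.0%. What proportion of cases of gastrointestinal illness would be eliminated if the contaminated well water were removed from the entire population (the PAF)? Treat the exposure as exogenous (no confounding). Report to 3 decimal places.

PAF ≈ 0.260

p₁ = P(outcome | exposed) = 15/1785 = 0.0084034
p₀ = P(outcome | unexposed) = 11/1996 = 0.005511
Overall risk P(Y=1) = π·p₁ + (1−π)·p₀ = 0.67×0.0084034 + 0.33×0.005511 = 0.0074489.
Under exogeneity, PAF = [P(Y=1) − p₀] / P(Y=1).
PAF = (0.0074489 − 0.005511) / 0.0074489 ≈ 0.2602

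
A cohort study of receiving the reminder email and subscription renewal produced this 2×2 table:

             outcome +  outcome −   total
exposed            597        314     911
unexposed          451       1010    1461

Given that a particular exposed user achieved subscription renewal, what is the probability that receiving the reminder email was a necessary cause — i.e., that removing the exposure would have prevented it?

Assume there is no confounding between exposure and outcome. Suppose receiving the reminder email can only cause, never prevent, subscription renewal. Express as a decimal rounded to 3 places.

PN ≈ 0.529

p₁ = P(outcome | exposed) = 597/911 = 0.65532
p₀ = P(outcome | unexposed) = 451/1461 = 0.30869
Under exogeneity and monotonicity, PN = (p₁ − p₀)/p₁.
PN = (0.65532 − 0.30869) / 0.65532 ≈ 0.5289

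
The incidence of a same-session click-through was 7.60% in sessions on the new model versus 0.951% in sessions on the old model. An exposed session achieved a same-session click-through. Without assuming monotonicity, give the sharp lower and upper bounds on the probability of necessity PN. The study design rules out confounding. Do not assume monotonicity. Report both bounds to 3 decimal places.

p₁ = 0.076, p₀ = 0.00951.
Under exogeneity alone the bounds on PN are max{0,(p₁−p₀)/p₁} ≤ PN ≤ min{1,(1−p₀)/p₁}.
  lower = (p₁ − p₀)/p₁ = 0.06649 / 0.076 ≈ 0.8749
  upper = min{1, (1 − p₀)/p₁} = 0.99049 / 0.076 ≈ 13.0328 → capped at 1

0.875 ≤ PN ≤ 1.000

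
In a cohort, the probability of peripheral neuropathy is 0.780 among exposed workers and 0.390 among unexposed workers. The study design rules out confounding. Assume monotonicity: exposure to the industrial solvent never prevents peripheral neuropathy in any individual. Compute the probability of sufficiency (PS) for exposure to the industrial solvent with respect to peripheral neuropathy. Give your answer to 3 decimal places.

PS ≈ 0.639

Let p₁ = 0.78, p₀ = 0.39.
Under exogeneity and monotonicity, PS = (p₁ − p₀) / (1 − p₀).
PS = (0.78 − 0.39) / (1 − 0.39) = 0.39 / 0.61 ≈ 0.6393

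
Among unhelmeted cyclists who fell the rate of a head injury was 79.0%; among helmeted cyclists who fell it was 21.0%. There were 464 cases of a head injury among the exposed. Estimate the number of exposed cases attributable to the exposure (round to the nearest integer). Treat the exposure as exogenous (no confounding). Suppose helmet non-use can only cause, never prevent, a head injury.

p₁ = 0.79, p₀ = 0.21.
PN = (p₁ − p₀)/p₁ = (0.79 − 0.21) / 0.79 ≈ 0.73418.
Attributable cases ≈ PN × (exposed cases) = 0.73418 × 464 ≈ 340.66.

about 341 cases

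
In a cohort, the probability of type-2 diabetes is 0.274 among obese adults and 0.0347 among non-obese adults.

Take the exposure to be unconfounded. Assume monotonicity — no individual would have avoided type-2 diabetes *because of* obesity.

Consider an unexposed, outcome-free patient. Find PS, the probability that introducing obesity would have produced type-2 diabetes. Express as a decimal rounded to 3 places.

Let p₁ = 0.274, p₀ = 0.0347.
Under exogeneity and monotonicity, PS = (p₁ − p₀) / (1 − p₀).
PS = (0.274 − 0.0347) / (1 − 0.0347) = 0.2393 / 0.9653 ≈ 0.2479

PS ≈ 0.248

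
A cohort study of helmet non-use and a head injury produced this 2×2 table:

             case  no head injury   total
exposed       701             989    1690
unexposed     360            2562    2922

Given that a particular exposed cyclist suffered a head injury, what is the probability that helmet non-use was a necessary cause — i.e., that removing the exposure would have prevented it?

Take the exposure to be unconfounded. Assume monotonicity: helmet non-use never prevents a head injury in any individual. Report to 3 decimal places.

PN ≈ 0.703

p₁ = P(outcome | exposed) = 701/1690 = 0.41479
p₀ = P(outcome | unexposed) = 360/2922 = 0.1232
Under exogeneity and monotonicity, PN = (p₁ − p₀) / p₁.
PN = (0.41479 − 0.1232) / 0.41479 = 0.29159 / 0.41479 ≈ 0.7030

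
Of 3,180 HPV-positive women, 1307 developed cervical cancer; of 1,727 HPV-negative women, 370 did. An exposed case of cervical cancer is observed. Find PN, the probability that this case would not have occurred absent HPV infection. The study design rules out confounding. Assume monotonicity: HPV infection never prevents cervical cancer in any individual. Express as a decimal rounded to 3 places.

p₁ = P(outcome | exposed) = 1307/3180 = 0.41101
p₀ = P(outcome | unexposed) = 370/1727 = 0.21424
Under exogeneity and monotonicity, PN = (p₁ − p₀) / p₁.
PN = (0.41101 − 0.21424) / 0.41101 = 0.19676 / 0.41101 ≈ 0.4787

PN ≈ 0.479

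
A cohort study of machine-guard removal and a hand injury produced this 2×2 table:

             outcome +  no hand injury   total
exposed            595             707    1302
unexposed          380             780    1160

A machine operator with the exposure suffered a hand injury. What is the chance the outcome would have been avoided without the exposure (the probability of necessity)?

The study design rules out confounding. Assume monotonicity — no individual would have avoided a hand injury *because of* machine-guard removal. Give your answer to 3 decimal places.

PN ≈ 0.283

p₁ = P(outcome | exposed) = 595/1302 = 0.45699
p₀ = P(outcome | unexposed) = 380/1160 = 0.32759
Under exogeneity and monotonicity, PN = (p₁ − p₀) / p₁.
PN = (0.45699 − 0.32759) / 0.45699 = 0.1294 / 0.45699 ≈ 0.2832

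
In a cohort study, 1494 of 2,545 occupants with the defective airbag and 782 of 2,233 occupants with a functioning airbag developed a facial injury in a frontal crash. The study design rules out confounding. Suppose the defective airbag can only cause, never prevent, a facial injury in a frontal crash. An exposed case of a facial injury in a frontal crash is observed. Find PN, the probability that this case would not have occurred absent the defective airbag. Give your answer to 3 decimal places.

p₁ = P(outcome | exposed) = 1494/2545 = 0.58703
p₀ = P(outcome | unexposed) = 782/2233 = 0.3502
Under exogeneity and monotonicity, PN = (p₁ − p₀) / p₁.
PN = (0.58703 − 0.3502) / 0.58703 = 0.23683 / 0.58703 ≈ 0.4034

PN ≈ 0.403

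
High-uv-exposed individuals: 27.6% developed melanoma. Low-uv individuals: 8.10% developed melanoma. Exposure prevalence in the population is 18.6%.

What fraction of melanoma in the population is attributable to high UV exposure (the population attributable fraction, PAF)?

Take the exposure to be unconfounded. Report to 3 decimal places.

PAF ≈ 0.309

p₁ = 0.276, p₀ = 0.081.
Overall risk P(Y=1) = π·p₁ + (1−π)·p₀ = 0.186×0.276 + 0.814×0.081 = 0.11727.
Under exogeneity, PAF = [P(Y=1) − p₀] / P(Y=1).
PAF = (0.11727 − 0.081) / 0.11727 ≈ 0.3093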